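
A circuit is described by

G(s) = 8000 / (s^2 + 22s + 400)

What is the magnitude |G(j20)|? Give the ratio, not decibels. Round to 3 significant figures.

At s = jω = j20:
quadratic: (j20)² + 22·j20 + 400 = 0 + j440 → |·| ≈ 440, ∠ ≈ 90.00°
|G| = 8000 / 440 ≈ 18.182

18.2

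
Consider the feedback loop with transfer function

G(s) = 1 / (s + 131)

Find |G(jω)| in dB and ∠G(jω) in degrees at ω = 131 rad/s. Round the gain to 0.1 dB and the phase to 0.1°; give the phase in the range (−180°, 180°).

-45.4 dB, -45.0°

Substitute s = j131:
Numerator: 1 = 1 + j0
Denominator: (j131) + 131 = 131 + j131
|N| = √(1² + 0²) ≈ 1, ∠N ≈ 0.00°
|D| = √(131² + 131²) ≈ 185.26, ∠D ≈ 45.00°
|G| = 1 / 185.26 ≈ 0.0053978
Gain = 20 log₁₀(0.0053978) ≈ -45.36 dB
∠G = 0.00° − 45.00° = -45.00°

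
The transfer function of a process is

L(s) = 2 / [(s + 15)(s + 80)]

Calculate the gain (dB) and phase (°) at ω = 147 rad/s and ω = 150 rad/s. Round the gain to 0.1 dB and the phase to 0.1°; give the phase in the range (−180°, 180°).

At s = jω = j147:
pole (s+15): 15 + j147 → |·| = √(15²+147²) = √21834 ≈ 147.76, ∠ = arctan(147/15) ≈ 84.17°
pole (s+80): 80 + j147 → |·| = √(80²+147²) = √28009 ≈ 167.36, ∠ = arctan(147/80) ≈ 61.44°
|L| = 2 / 24729 ≈ 8.0877e-05
Gain = 20 log₁₀(8.0877e-05) ≈ -81.84 dB
∠L = 0.00° − 145.61° = -145.61°

At s = jω = j150:
pole (s+15): 15 + j150 → |·| = √(15²+150²) = √22725 ≈ 150.75, ∠ = arctan(150/15) ≈ 84.29°
pole (s+80): 80 + j150 → |·| = √(80²+150²) = √28900 ≈ 170, ∠ = arctan(150/80) ≈ 61.93°
|L| = 2 / 25628 ≈ 7.804e-05
Gain = 20 log₁₀(7.804e-05) ≈ -82.15 dB
∠L = 0.00° − 146.22° = -146.22°

ω = 147: -81.8 dB, -145.6°; ω = 150: -82.2 dB, -146.2°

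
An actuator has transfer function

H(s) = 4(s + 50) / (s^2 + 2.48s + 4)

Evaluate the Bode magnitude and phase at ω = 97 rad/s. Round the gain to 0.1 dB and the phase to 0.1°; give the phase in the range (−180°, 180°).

-26.7 dB, -115.8°

At s = jω = j97:
zero (s+50): 50 + j97 → |·| = √(50²+97²) = √11909 ≈ 109.13, ∠ = arctan(97/50) ≈ 62.73°
quadratic: (j97)² + 2.48·j97 + 4 = -9405 + j240.56 → |·| ≈ 9408.1, ∠ ≈ 178.53°
|H| = 4 · 109.13 / 9408.1 ≈ 0.046398
Gain = 20 log₁₀(0.046398) ≈ -26.67 dB
∠H = 62.73° − 178.53° = -115.80°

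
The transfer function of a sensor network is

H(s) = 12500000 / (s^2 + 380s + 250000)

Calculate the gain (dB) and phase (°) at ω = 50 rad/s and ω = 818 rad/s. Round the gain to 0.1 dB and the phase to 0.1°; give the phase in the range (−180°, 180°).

ω = 50: 34.0 dB, -4.4°; ω = 818: 27.6 dB, -143.4°

At s = jω = j50:
quadratic: (j50)² + 380·j50 + 250000 = 247500 + j19000 → |·| ≈ 2.4823e+05, ∠ ≈ 4.39°
|H| = 12500000 / 2.4823e+05 ≈ 50.357
Gain = 20 log₁₀(50.357) ≈ 34.04 dB
∠H = 0.00° − 4.39° = -4.39°

At s = jω = j818:
quadratic: (j818)² + 380·j818 + 250000 = -419124 + j310840 → |·| ≈ 5.2181e+05, ∠ ≈ 143.44°
|H| = 12500000 / 5.2181e+05 ≈ 23.955
Gain = 20 log₁₀(23.955) ≈ 27.59 dB
∠H = 0.00° − 143.44° = -143.44°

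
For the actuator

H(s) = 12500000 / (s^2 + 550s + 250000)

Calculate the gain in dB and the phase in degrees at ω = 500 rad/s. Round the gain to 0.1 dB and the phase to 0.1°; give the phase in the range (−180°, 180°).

33.2 dB, -90.0°

At s = jω = j500:
quadratic: (j500)² + 550·j500 + 250000 = 0 + j275000 → |·| ≈ 2.75e+05, ∠ ≈ 90.00°
|H| = 12500000 / 2.75e+05 ≈ 45.455
Gain = 20 log₁₀(45.455) ≈ 33.15 dB
∠H = 0.00° − 90.00° = -90.00°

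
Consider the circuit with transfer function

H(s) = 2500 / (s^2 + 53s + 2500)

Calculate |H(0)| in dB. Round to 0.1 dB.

0.0 dB

H(0) = 2500 / 2500 = 1
20 log₁₀(1) ≈ 0.00 dB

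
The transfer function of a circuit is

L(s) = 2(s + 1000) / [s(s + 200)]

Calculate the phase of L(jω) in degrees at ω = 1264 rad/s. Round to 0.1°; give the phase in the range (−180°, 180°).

-119.4°

At s = jω = j1264:
zero (s+1000): 1000 + j1264 → |·| = √(1000²+1264²) = √2597696 ≈ 1611.7, ∠ = arctan(1264/1000) ≈ 51.65°
pole (s+200): 200 + j1264 → |·| = √(200²+1264²) = √1637696 ≈ 1279.7, ∠ = arctan(1264/200) ≈ 81.01°
pole at origin: |s| = 1264, ∠ = 90.00° (in denominator)
∠L = 51.65° − 171.01° = -119.36°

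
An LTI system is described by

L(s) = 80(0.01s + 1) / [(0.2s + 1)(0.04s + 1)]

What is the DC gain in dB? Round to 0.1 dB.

L(0) = 80 · 1 / 1 = 80
20 log₁₀(80) ≈ 38.06 dB

38.1 dB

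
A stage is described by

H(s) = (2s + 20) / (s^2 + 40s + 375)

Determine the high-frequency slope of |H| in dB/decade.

Each pole contributes −20 dB/decade at high frequency; each zero contributes +20 dB/decade.
Net: 1 zero(s) − 2 pole(s) → -20 dB/decade.

-20 dB/decade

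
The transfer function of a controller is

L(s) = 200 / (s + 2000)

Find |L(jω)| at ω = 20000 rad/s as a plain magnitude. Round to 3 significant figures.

0.00995

At s = jω = j20000:
pole (s+2000): 2000 + j20000 → |·| = √(2000²+20000²) = √404000000 ≈ 20100, ∠ = arctan(20000/2000) ≈ 84.29°
|L| = 200 / 20100 ≈ 0.0099502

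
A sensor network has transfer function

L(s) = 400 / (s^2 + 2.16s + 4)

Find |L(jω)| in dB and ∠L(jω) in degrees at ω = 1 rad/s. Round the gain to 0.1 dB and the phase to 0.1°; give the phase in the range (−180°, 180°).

At s = jω = j1:
quadratic: (j1)² + 2.16·j1 + 4 = 3 + j2.16 → |·| ≈ 3.6967, ∠ ≈ 35.75°
|L| = 400 / 3.6967 ≈ 108.2
Gain = 20 log₁₀(108.2) ≈ 40.68 dB
∠L = 0.00° − 35.75° = -35.75°

40.7 dB, -35.8°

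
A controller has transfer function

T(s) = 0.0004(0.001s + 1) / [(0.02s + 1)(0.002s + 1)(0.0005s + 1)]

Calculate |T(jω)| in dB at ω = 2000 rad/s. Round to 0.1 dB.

At ω = 2000 rad/s:
zero (1 + j2000·0.001) = 1 + j2 → |·| ≈ 2.2361, ∠ ≈ 63.43°
pole (1 + j2000·0.02) = 1 + j40 → |·| ≈ 40.012, ∠ ≈ 88.57°
pole (1 + j2000·0.002) = 1 + j4 → |·| ≈ 4.1231, ∠ ≈ 75.96°
pole (1 + j2000·0.0005) = 1 + j1 → |·| ≈ 1.4142, ∠ ≈ 45.00°
|T| = 0.0004 · 2.2361 / (40.012 · 4.1231 · 1.4142) ≈ 3.8338e-06
Gain = 20 log₁₀(3.8338e-06) ≈ -108.33 dB

-108.3 dB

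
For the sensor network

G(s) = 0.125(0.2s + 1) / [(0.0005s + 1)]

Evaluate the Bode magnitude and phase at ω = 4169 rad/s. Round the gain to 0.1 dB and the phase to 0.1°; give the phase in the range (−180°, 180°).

33.1 dB, 25.6°

At ω = 4169 rad/s:
zero (1 + j4169·0.2) = 1 + j833.8 → |·| ≈ 833.8, ∠ ≈ 89.93°
pole (1 + j4169·0.0005) = 1 + j2.0845 → |·| ≈ 2.312, ∠ ≈ 64.37°
|G| = 0.125 · 833.8 / (2.312) ≈ 45.08
Gain = 20 log₁₀(45.08) ≈ 33.08 dB
∠G = (89.93°) − (64.37°) = 25.56°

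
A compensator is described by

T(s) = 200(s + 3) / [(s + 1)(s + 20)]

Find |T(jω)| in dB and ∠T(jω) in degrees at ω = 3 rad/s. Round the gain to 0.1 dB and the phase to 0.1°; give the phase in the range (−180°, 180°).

22.5 dB, -35.1°

At s = jω = j3:
zero (s+3): 3 + j3 → |·| = √(3²+3²) = √18 ≈ 4.2426, ∠ = arctan(3/3) ≈ 45.00°
pole (s+1): 1 + j3 → |·| = √(1²+3²) = √10 ≈ 3.1623, ∠ = arctan(3/1) ≈ 71.57°
pole (s+20): 20 + j3 → |·| = √(20²+3²) = √409 ≈ 20.224, ∠ = arctan(3/20) ≈ 8.53°
|T| = 200 · 4.2426 / 63.954 ≈ 13.268
Gain = 20 log₁₀(13.268) ≈ 22.46 dB
∠T = 45.00° − 80.10° = -35.10°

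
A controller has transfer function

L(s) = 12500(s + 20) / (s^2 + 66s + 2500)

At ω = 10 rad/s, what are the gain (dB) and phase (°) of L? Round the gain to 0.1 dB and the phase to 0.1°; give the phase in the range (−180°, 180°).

At s = jω = j10:
zero (s+20): 20 + j10 → |·| = √(20²+10²) = √500 ≈ 22.361, ∠ = arctan(10/20) ≈ 26.57°
quadratic: (j10)² + 66·j10 + 2500 = 2400 + j660 → |·| ≈ 2489.1, ∠ ≈ 15.38°
|L| = 12500 · 22.361 / 2489.1 ≈ 112.29
Gain = 20 log₁₀(112.29) ≈ 41.01 dB
∠L = 26.57° − 15.38° = 11.19°

41.0 dB, 11.2°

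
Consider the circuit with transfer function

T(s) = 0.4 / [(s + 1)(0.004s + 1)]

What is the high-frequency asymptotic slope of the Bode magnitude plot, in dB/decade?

-40 dB/decade

Each pole contributes −20 dB/decade at high frequency; each zero contributes +20 dB/decade.
Net: 0 zero(s) − 2 pole(s) → -40 dB/decade.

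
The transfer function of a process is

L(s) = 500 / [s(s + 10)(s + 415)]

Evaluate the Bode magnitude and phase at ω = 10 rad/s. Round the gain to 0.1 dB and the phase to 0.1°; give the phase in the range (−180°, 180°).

At s = jω = j10:
pole (s+10): 10 + j10 → |·| = √(10²+10²) = √200 ≈ 14.142, ∠ = arctan(10/10) ≈ 45.00°
pole (s+415): 415 + j10 → |·| = √(415²+10²) = √172325 ≈ 415.12, ∠ = arctan(10/415) ≈ 1.38°
pole at origin: |s| = 10, ∠ = 90.00° (in denominator)
|L| = 500 / 58706 ≈ 0.008517
Gain = 20 log₁₀(0.008517) ≈ -41.39 dB
∠L = 0.00° − 136.38° = -136.38°

-41.4 dB, -136.4°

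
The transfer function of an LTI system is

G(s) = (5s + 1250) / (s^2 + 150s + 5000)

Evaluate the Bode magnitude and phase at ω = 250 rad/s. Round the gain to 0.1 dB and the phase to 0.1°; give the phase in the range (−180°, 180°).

Substitute s = j250:
Numerator: 5(j250) + 1250 = 1250 + j1250
Denominator: (j250)^2 + 150(j250) + 5000 = -57500 + j37500
|N| = √(1250² + 1250²) ≈ 1767.8, ∠N ≈ 45.00°
|D| = √(57500² + 37500²) ≈ 68648, ∠D ≈ 146.89°
|G| = 1767.8 / 68648 ≈ 0.025752
Gain = 20 log₁₀(0.025752) ≈ -31.78 dB
∠G = 45.00° − 146.89° = -101.89°

-31.8 dB, -101.9°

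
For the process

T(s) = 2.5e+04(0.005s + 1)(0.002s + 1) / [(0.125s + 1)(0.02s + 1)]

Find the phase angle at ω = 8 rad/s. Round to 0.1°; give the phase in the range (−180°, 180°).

At ω = 8 rad/s:
zero (1 + j8·0.005) = 1 + j0.04 → |·| ≈ 1.0008, ∠ ≈ 2.29°
zero (1 + j8·0.002) = 1 + j0.016 → |·| ≈ 1.0001, ∠ ≈ 0.92°
pole (1 + j8·0.125) = 1 + j1 → |·| ≈ 1.4142, ∠ ≈ 45.00°
pole (1 + j8·0.02) = 1 + j0.16 → |·| ≈ 1.0127, ∠ ≈ 9.09°
∠T = (2.29° + 0.92°) − (45.00° + 9.09°) = -50.88°

-50.9°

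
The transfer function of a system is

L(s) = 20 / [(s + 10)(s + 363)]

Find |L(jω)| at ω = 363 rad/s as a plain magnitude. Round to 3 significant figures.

At s = jω = j363:
pole (s+10): 10 + j363 → |·| = √(10²+363²) = √131869 ≈ 363.14, ∠ = arctan(363/10) ≈ 88.42°
pole (s+363): 363 + j363 → |·| = √(363²+363²) = √263538 ≈ 513.36, ∠ = arctan(363/363) ≈ 45.00°
|L| = 20 / 1.8642e+05 ≈ 0.00010728

0.000107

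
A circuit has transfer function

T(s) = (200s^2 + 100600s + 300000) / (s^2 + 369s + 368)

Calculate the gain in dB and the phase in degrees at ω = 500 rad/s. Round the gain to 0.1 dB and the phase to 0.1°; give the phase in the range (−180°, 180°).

Substitute s = j500:
Numerator: 200(j500)^2 + 100600(j500) + 300000 = -49700000 + j50300000
Denominator: (j500)^2 + 369(j500) + 368 = -249632 + j184500
|N| = √(49700000² + 50300000²) ≈ 7.0712e+07, ∠N ≈ 134.66°
|D| = √(249632² + 184500²) ≈ 3.1041e+05, ∠D ≈ 143.53°
|T| = 7.0712e+07 / 3.1041e+05 ≈ 227.8
Gain = 20 log₁₀(227.8) ≈ 47.15 dB
∠T = 134.66° − 143.53° = -8.87°

47.2 dB, -8.9°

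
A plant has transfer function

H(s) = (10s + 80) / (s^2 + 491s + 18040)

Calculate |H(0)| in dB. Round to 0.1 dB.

H(0) = 80 / 18040 ≈ 0.0044346
20 log₁₀(0.0044346) ≈ -47.06 dB

-47.1 dB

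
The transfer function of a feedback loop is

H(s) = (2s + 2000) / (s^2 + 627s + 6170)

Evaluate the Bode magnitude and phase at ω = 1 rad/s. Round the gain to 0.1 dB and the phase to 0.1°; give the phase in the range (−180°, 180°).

-9.8 dB, -5.7°

Substitute s = j1:
Numerator: 2(j1) + 2000 = 2000 + j2
Denominator: (j1)^2 + 627(j1) + 6170 = 6169 + j627
|N| = √(2000² + 2²) ≈ 2000, ∠N ≈ 0.06°
|D| = √(6169² + 627²) ≈ 6200.8, ∠D ≈ 5.80°
|H| = 2000 / 6200.8 ≈ 0.32254
Gain = 20 log₁₀(0.32254) ≈ -9.83 dB
∠H = 0.06° − 5.80° = -5.74°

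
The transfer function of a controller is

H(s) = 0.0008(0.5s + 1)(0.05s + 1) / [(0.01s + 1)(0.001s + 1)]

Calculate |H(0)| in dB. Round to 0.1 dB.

H(0) = 0.0008 · 1 / 1 = 0.0008
20 log₁₀(0.0008) ≈ -61.94 dB

-61.9 dB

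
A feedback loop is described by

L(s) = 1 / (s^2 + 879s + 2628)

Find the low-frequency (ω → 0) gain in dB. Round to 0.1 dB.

-68.4 dB

L(0) = 1 / 2628 ≈ 0.00038052
20 log₁₀(0.00038052) ≈ -68.39 dB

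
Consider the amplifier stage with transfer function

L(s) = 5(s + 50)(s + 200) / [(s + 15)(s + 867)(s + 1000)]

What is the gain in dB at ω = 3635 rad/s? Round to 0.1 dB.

At s = jω = j3635:
zero (s+50): 50 + j3635 → |·| = √(50²+3635²) = √13215725 ≈ 3635.3, ∠ = arctan(3635/50) ≈ 89.21°
zero (s+200): 200 + j3635 → |·| = √(200²+3635²) = √13253225 ≈ 3640.5, ∠ = arctan(3635/200) ≈ 86.85°
pole (s+15): 15 + j3635 → |·| = √(15²+3635²) = √13213450 ≈ 3635, ∠ = arctan(3635/15) ≈ 89.76°
pole (s+867): 867 + j3635 → |·| = √(867²+3635²) = √13964914 ≈ 3737, ∠ = arctan(3635/867) ≈ 76.58°
pole (s+1000): 1000 + j3635 → |·| = √(1000²+3635²) = √14213225 ≈ 3770, ∠ = arctan(3635/1000) ≈ 74.62°
|L| = 5 · 1.3234e+07 / 5.1212e+10 ≈ 0.0012921
Gain = 20 log₁₀(0.0012921) ≈ -57.77 dB

-57.8 dB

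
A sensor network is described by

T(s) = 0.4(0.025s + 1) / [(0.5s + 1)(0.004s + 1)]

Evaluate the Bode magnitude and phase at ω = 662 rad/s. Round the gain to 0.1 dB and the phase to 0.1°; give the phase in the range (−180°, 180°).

At ω = 662 rad/s:
zero (1 + j662·0.025) = 1 + j16.55 → |·| ≈ 16.58, ∠ ≈ 86.54°
pole (1 + j662·0.5) = 1 + j331 → |·| ≈ 331, ∠ ≈ 89.83°
pole (1 + j662·0.004) = 1 + j2.648 → |·| ≈ 2.8305, ∠ ≈ 69.31°
|T| = 0.4 · 16.58 / (331 · 2.8305) ≈ 0.0070787
Gain = 20 log₁₀(0.0070787) ≈ -43.00 dB
∠T = (86.54°) − (89.83° + 69.31°) = -72.60°

-43.0 dB, -72.6°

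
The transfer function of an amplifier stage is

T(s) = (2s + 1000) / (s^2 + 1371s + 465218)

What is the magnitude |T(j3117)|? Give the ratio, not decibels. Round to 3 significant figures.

Substitute s = j3117:
Numerator: 2(j3117) + 1000 = 1000 + j6234
Denominator: (j3117)^2 + 1371(j3117) + 465218 = -9250471 + j4273407
|N| = √(1000² + 6234²) ≈ 6313.7, ∠N ≈ 80.89°
|D| = √(9250471² + 4273407²) ≈ 1.019e+07, ∠D ≈ 155.20°
|T| = 6313.7 / 1.019e+07 ≈ 0.0006196

0.000620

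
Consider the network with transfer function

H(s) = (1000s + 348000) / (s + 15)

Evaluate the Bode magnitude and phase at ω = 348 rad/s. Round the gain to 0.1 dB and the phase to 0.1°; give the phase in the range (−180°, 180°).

Substitute s = j348:
Numerator: 1000(j348) + 348000 = 348000 + j348000
Denominator: (j348) + 15 = 15 + j348
|N| = √(348000² + 348000²) ≈ 4.9215e+05, ∠N ≈ 45.00°
|D| = √(15² + 348²) ≈ 348.32, ∠D ≈ 87.53°
|H| = 4.9215e+05 / 348.32 ≈ 1412.9
Gain = 20 log₁₀(1412.9) ≈ 63.00 dB
∠H = 45.00° − 87.53° = -42.53°

63.0 dB, -42.5°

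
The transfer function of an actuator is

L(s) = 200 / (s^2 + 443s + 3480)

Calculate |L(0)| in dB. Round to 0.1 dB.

-24.8 dB

L(0) = 200 / 3480 ≈ 0.057471
20 log₁₀(0.057471) ≈ -24.81 dB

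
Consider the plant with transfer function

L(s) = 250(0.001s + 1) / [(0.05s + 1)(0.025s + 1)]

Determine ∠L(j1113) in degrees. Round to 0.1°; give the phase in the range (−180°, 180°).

-128.9°

At ω = 1113 rad/s:
zero (1 + j1113·0.001) = 1 + j1.113 → |·| ≈ 1.4963, ∠ ≈ 48.06°
pole (1 + j1113·0.05) = 1 + j55.65 → |·| ≈ 55.659, ∠ ≈ 88.97°
pole (1 + j1113·0.025) = 1 + j27.825 → |·| ≈ 27.843, ∠ ≈ 87.94°
∠L = (48.06°) − (88.97° + 87.94°) = -128.85°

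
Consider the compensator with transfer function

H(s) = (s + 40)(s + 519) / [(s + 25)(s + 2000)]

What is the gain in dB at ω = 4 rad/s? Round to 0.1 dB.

-7.7 dB

At s = jω = j4:
zero (s+40): 40 + j4 → |·| = √(40²+4²) = √1616 ≈ 40.2, ∠ = arctan(4/40) ≈ 5.71°
zero (s+519): 519 + j4 → |·| = √(519²+4²) = √269377 ≈ 519.02, ∠ = arctan(4/519) ≈ 0.44°
pole (s+25): 25 + j4 → |·| = √(25²+4²) = √641 ≈ 25.318, ∠ = arctan(4/25) ≈ 9.09°
pole (s+2000): 2000 + j4 → |·| = √(2000²+4²) = √4000016 ≈ 2000, ∠ = arctan(4/2000) ≈ 0.11°
|H| = 1 · 20865 / 50636 ≈ 0.41206
Gain = 20 log₁₀(0.41206) ≈ -7.70 dB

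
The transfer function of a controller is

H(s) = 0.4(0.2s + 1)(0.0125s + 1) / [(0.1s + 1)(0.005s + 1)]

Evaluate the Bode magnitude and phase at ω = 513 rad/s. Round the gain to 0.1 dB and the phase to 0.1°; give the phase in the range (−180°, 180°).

5.5 dB, 13.0°

At ω = 513 rad/s:
zero (1 + j513·0.2) = 1 + j102.6 → |·| ≈ 102.6, ∠ ≈ 89.44°
zero (1 + j513·0.0125) = 1 + j6.4125 → |·| ≈ 6.49, ∠ ≈ 81.14°
pole (1 + j513·0.1) = 1 + j51.3 → |·| ≈ 51.31, ∠ ≈ 88.88°
pole (1 + j513·0.005) = 1 + j2.565 → |·| ≈ 2.753, ∠ ≈ 68.70°
|H| = 0.4 · 102.6 · 6.49 / (51.31 · 2.753) ≈ 1.8856
Gain = 20 log₁₀(1.8856) ≈ 5.51 dB
∠H = (89.44° + 81.14°) − (88.88° + 68.70°) = 13.00°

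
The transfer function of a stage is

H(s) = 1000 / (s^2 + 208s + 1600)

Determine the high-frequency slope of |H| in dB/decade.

Each pole contributes −20 dB/decade at high frequency; each zero contributes +20 dB/decade.
Net: 0 zero(s) − 2 pole(s) → -40 dB/decade.

-40 dB/decade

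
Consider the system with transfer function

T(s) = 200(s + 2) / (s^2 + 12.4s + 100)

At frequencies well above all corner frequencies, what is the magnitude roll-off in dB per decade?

-20 dB/decade

Each pole contributes −20 dB/decade at high frequency; each zero contributes +20 dB/decade.
Net: 1 zero(s) − 2 pole(s) → -20 dB/decade.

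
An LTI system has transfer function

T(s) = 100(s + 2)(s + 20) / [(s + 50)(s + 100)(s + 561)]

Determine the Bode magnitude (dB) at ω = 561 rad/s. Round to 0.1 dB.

At s = jω = j561:
zero (s+2): 2 + j561 → |·| = √(2²+561²) = √314725 ≈ 561, ∠ = arctan(561/2) ≈ 89.80°
zero (s+20): 20 + j561 → |·| = √(20²+561²) = √315121 ≈ 561.36, ∠ = arctan(561/20) ≈ 87.96°
pole (s+50): 50 + j561 → |·| = √(50²+561²) = √317221 ≈ 563.22, ∠ = arctan(561/50) ≈ 84.91°
pole (s+100): 100 + j561 → |·| = √(100²+561²) = √324721 ≈ 569.84, ∠ = arctan(561/100) ≈ 79.89°
pole (s+561): 561 + j561 → |·| = √(561²+561²) = √629442 ≈ 793.37, ∠ = arctan(561/561) ≈ 45.00°
|T| = 100 · 3.1492e+05 / 2.5463e+08 ≈ 0.12368
Gain = 20 log₁₀(0.12368) ≈ -18.15 dB

-18.2 dB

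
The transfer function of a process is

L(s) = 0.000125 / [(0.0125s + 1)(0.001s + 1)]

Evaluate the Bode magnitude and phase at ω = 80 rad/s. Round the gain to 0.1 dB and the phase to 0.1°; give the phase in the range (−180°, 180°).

-81.1 dB, -49.6°

At ω = 80 rad/s:
pole (1 + j80·0.0125) = 1 + j1 → |·| ≈ 1.4142, ∠ ≈ 45.00°
pole (1 + j80·0.001) = 1 + j0.08 → |·| ≈ 1.0032, ∠ ≈ 4.57°
|L| = 0.000125 · 1 / (1.4142 · 1.0032) ≈ 8.8107e-05
Gain = 20 log₁₀(8.8107e-05) ≈ -81.10 dB
∠L = (0°) − (45.00° + 4.57°) = -49.57°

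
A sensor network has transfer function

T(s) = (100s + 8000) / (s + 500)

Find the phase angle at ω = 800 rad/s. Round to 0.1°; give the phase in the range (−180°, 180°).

26.3°

Substitute s = j800:
Numerator: 100(j800) + 8000 = 8000 + j80000
Denominator: (j800) + 500 = 500 + j800
|N| = √(8000² + 80000²) ≈ 80399, ∠N ≈ 84.29°
|D| = √(500² + 800²) ≈ 943.4, ∠D ≈ 57.99°
∠T = 84.29° − 57.99° = 26.30°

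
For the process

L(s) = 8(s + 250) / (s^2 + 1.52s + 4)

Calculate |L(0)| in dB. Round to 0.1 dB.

L(0) = 8·250 / 4 = 500
20 log₁₀(500) ≈ 53.98 dB

54.0 dB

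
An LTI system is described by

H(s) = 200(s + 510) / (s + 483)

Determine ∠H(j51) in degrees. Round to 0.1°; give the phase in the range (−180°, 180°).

At s = jω = j51:
zero (s+510): 510 + j51 → |·| = √(510²+51²) = √262701 ≈ 512.54, ∠ = arctan(51/510) ≈ 5.71°
pole (s+483): 483 + j51 → |·| = √(483²+51²) = √235890 ≈ 485.69, ∠ = arctan(51/483) ≈ 6.03°
∠H = 5.71° − 6.03° = -0.32°

-0.3°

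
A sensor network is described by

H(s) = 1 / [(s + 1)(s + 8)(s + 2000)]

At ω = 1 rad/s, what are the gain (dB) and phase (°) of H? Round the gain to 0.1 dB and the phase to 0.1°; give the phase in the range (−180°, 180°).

At s = jω = j1:
pole (s+1): 1 + j1 → |·| = √(1²+1²) = √2 ≈ 1.4142, ∠ = arctan(1/1) ≈ 45.00°
pole (s+8): 8 + j1 → |·| = √(8²+1²) = √65 ≈ 8.0623, ∠ = arctan(1/8) ≈ 7.13°
pole (s+2000): 2000 + j1 → |·| = √(2000²+1²) = √4000001 ≈ 2000, ∠ = arctan(1/2000) ≈ 0.03°
|H| = 1 / 22803 ≈ 4.3854e-05
Gain = 20 log₁₀(4.3854e-05) ≈ -87.16 dB
∠H = 0.00° − 52.16° = -52.16°

-87.2 dB, -52.2°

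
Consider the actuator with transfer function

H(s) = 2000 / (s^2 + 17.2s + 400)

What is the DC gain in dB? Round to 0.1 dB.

H(0) = 2000 / 400 = 5
20 log₁₀(5) ≈ 13.98 dB

14.0 dB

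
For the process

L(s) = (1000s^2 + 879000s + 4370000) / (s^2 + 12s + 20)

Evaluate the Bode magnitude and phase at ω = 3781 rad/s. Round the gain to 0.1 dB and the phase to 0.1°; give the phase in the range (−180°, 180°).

Substitute s = j3781:
Numerator: 1000(j3781)^2 + 879000(j3781) + 4370000 = -14291591000 + j3323499000
Denominator: (j3781)^2 + 12(j3781) + 20 = -14295941 + j45372
|N| = √(14291591000² + 3323499000²) ≈ 1.4673e+10, ∠N ≈ 166.91°
|D| = √(14295941² + 45372²) ≈ 1.4296e+07, ∠D ≈ 179.82°
|L| = 1.4673e+10 / 1.4296e+07 ≈ 1026.4
Gain = 20 log₁₀(1026.4) ≈ 60.23 dB
∠L = 166.91° − 179.82° = -12.91°

60.2 dB, -12.9°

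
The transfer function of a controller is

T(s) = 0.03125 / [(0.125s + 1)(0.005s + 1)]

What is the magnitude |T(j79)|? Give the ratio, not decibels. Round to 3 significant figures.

At ω = 79 rad/s:
pole (1 + j79·0.125) = 1 + j9.875 → |·| ≈ 9.9255, ∠ ≈ 84.22°
pole (1 + j79·0.005) = 1 + j0.395 → |·| ≈ 1.0752, ∠ ≈ 21.55°
|T| = 0.03125 · 1 / (9.9255 · 1.0752) ≈ 0.0029283

0.00293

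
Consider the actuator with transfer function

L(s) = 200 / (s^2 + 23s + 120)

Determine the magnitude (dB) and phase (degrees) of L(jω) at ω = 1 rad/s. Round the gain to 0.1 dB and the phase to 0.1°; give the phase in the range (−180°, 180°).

Substitute s = j1:
Numerator: 200 = 200 + j0
Denominator: (j1)^2 + 23(j1) + 120 = 119 + j23
|N| = √(200² + 0²) ≈ 200, ∠N ≈ 0.00°
|D| = √(119² + 23²) ≈ 121.2, ∠D ≈ 10.94°
|L| = 200 / 121.2 ≈ 1.6502
Gain = 20 log₁₀(1.6502) ≈ 4.35 dB
∠L = 0.00° − 10.94° = -10.94°

4.4 dB, -10.9°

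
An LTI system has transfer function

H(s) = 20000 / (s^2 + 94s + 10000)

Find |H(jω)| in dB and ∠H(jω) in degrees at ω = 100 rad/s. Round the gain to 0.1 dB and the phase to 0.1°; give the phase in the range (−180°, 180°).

At s = jω = j100:
quadratic: (j100)² + 94·j100 + 10000 = 0 + j9400 → |·| ≈ 9400, ∠ ≈ 90.00°
|H| = 20000 / 9400 ≈ 2.1277
Gain = 20 log₁₀(2.1277) ≈ 6.56 dB
∠H = 0.00° − 90.00° = -90.00°

6.6 dB, -90.0°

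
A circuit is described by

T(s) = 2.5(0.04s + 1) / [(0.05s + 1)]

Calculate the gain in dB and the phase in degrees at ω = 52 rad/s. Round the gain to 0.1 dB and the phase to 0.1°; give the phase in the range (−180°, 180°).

At ω = 52 rad/s:
zero (1 + j52·0.04) = 1 + j2.08 → |·| ≈ 2.3079, ∠ ≈ 64.32°
pole (1 + j52·0.05) = 1 + j2.6 → |·| ≈ 2.7857, ∠ ≈ 68.96°
|T| = 2.5 · 2.3079 / (2.7857) ≈ 2.0712
Gain = 20 log₁₀(2.0712) ≈ 6.32 dB
∠T = (64.32°) − (68.96°) = -4.64°

6.3 dB, -4.6°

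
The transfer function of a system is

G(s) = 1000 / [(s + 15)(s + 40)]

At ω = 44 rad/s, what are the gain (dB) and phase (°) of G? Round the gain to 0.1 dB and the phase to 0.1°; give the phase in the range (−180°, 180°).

At s = jω = j44:
pole (s+15): 15 + j44 → |·| = √(15²+44²) = √2161 ≈ 46.487, ∠ = arctan(44/15) ≈ 71.18°
pole (s+40): 40 + j44 → |·| = √(40²+44²) = √3536 ≈ 59.464, ∠ = arctan(44/40) ≈ 47.73°
|G| = 1000 / 2764.3 ≈ 0.36176
Gain = 20 log₁₀(0.36176) ≈ -8.83 dB
∠G = 0.00° − 118.91° = -118.91°

-8.8 dB, -118.9°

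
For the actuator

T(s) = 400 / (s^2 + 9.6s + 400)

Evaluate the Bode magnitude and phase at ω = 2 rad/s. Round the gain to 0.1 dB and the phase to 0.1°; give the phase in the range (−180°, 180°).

0.1 dB, -2.8°

At s = jω = j2:
quadratic: (j2)² + 9.6·j2 + 400 = 396 + j19.2 → |·| ≈ 396.47, ∠ ≈ 2.78°
|T| = 400 / 396.47 ≈ 1.0089
Gain = 20 log₁₀(1.0089) ≈ 0.08 dB
∠T = 0.00° − 2.78° = -2.78°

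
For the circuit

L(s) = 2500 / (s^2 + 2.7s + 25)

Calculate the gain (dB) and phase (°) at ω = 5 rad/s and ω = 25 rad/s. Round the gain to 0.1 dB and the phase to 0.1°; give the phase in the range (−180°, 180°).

At s = jω = j5:
quadratic: (j5)² + 2.7·j5 + 25 = 0 + j13.5 → |·| ≈ 13.5, ∠ ≈ 90.00°
|L| = 2500 / 13.5 ≈ 185.19
Gain = 20 log₁₀(185.19) ≈ 45.35 dB
∠L = 0.00° − 90.00° = -90.00°

At s = jω = j25:
quadratic: (j25)² + 2.7·j25 + 25 = -600 + j67.5 → |·| ≈ 603.78, ∠ ≈ 173.58°
|L| = 2500 / 603.78 ≈ 4.1406
Gain = 20 log₁₀(4.1406) ≈ 12.34 dB
∠L = 0.00° − 173.58° = -173.58°

ω = 5: 45.4 dB, -90.0°; ω = 25: 12.3 dB, -173.6°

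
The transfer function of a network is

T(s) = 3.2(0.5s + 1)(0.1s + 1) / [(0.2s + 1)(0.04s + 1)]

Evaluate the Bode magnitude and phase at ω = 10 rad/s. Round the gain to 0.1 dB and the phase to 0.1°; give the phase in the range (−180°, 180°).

19.6 dB, 38.5°

At ω = 10 rad/s:
zero (1 + j10·0.5) = 1 + j5 → |·| ≈ 5.099, ∠ ≈ 78.69°
zero (1 + j10·0.1) = 1 + j1 → |·| ≈ 1.4142, ∠ ≈ 45.00°
pole (1 + j10·0.2) = 1 + j2 → |·| ≈ 2.2361, ∠ ≈ 63.43°
pole (1 + j10·0.04) = 1 + j0.4 → |·| ≈ 1.077, ∠ ≈ 21.80°
|T| = 3.2 · 5.099 · 1.4142 / (2.2361 · 1.077) ≈ 9.5816
Gain = 20 log₁₀(9.5816) ≈ 19.63 dB
∠T = (78.69° + 45.00°) − (63.43° + 21.80°) = 38.46°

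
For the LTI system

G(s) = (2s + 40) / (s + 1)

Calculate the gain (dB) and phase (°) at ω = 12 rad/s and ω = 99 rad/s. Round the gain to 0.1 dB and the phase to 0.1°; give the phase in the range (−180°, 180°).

Substitute s = j12:
Numerator: 2(j12) + 40 = 40 + j24
Denominator: (j12) + 1 = 1 + j12
|N| = √(40² + 24²) ≈ 46.648, ∠N ≈ 30.96°
|D| = √(1² + 12²) ≈ 12.042, ∠D ≈ 85.24°
|G| = 46.648 / 12.042 ≈ 3.8738
Gain = 20 log₁₀(3.8738) ≈ 11.76 dB
∠G = 30.96° − 85.24° = -54.28°

Substitute s = j99:
Numerator: 2(j99) + 40 = 40 + j198
Denominator: (j99) + 1 = 1 + j99
|N| = √(40² + 198²) ≈ 202, ∠N ≈ 78.58°
|D| = √(1² + 99²) ≈ 99.005, ∠D ≈ 89.42°
|G| = 202 / 99.005 ≈ 2.0403
Gain = 20 log₁₀(2.0403) ≈ 6.19 dB
∠G = 78.58° − 89.42° = -10.84°

ω = 12: 11.8 dB, -54.3°; ω = 99: 6.2 dB, -10.8°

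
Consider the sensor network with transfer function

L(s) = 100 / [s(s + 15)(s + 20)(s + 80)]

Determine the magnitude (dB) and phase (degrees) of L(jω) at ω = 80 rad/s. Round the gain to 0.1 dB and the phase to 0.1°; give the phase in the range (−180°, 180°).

At s = jω = j80:
pole (s+15): 15 + j80 → |·| = √(15²+80²) = √6625 ≈ 81.394, ∠ = arctan(80/15) ≈ 79.38°
pole (s+20): 20 + j80 → |·| = √(20²+80²) = √6800 ≈ 82.462, ∠ = arctan(80/20) ≈ 75.96°
pole (s+80): 80 + j80 → |·| = √(80²+80²) = √12800 ≈ 113.14, ∠ = arctan(80/80) ≈ 45.00°
pole at origin: |s| = 80, ∠ = 90.00° (in denominator)
|L| = 100 / 6.0751e+07 ≈ 1.6461e-06
Gain = 20 log₁₀(1.6461e-06) ≈ -115.67 dB
∠L = 0.00° − 290.34° = -290.34° ≡ 69.66° (principal value)

-115.7 dB, 69.7°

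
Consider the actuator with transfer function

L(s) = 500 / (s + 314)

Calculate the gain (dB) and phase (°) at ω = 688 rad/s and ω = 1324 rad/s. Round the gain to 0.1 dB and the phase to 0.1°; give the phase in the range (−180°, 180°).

ω = 688: -3.6 dB, -65.5°; ω = 1324: -8.7 dB, -76.7°

At s = jω = j688:
pole (s+314): 314 + j688 → |·| = √(314²+688²) = √571940 ≈ 756.27, ∠ = arctan(688/314) ≈ 65.47°
|L| = 500 / 756.27 ≈ 0.66114
Gain = 20 log₁₀(0.66114) ≈ -3.59 dB
∠L = 0.00° − 65.47° = -65.47°

At s = jω = j1324:
pole (s+314): 314 + j1324 → |·| = √(314²+1324²) = √1851572 ≈ 1360.7, ∠ = arctan(1324/314) ≈ 76.66°
|L| = 500 / 1360.7 ≈ 0.36746
Gain = 20 log₁₀(0.36746) ≈ -8.70 dB
∠L = 0.00° − 76.66° = -76.66°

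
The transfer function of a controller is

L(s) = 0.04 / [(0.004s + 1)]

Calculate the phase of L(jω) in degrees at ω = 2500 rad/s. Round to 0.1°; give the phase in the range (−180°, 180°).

-84.3°

At ω = 2500 rad/s:
pole (1 + j2500·0.004) = 1 + j10 → |·| ≈ 10.05, ∠ ≈ 84.29°
∠L = (0°) − (84.29°) = -84.29°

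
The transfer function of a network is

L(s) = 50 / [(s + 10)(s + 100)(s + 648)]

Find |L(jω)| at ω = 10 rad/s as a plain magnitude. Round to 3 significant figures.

At s = jω = j10:
pole (s+10): 10 + j10 → |·| = √(10²+10²) = √200 ≈ 14.142, ∠ = arctan(10/10) ≈ 45.00°
pole (s+100): 100 + j10 → |·| = √(100²+10²) = √10100 ≈ 100.5, ∠ = arctan(10/100) ≈ 5.71°
pole (s+648): 648 + j10 → |·| = √(648²+10²) = √420004 ≈ 648.08, ∠ = arctan(10/648) ≈ 0.88°
|L| = 50 / 9.211e+05 ≈ 5.4283e-05

5.43e-05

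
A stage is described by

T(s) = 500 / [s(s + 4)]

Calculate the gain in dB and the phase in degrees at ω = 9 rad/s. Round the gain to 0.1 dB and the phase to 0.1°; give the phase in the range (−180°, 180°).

15.0 dB, -156.0°

At s = jω = j9:
pole (s+4): 4 + j9 → |·| = √(4²+9²) = √97 ≈ 9.8489, ∠ = arctan(9/4) ≈ 66.04°
pole at origin: |s| = 9, ∠ = 90.00° (in denominator)
|T| = 500 / 88.64 ≈ 5.6408
Gain = 20 log₁₀(5.6408) ≈ 15.03 dB
∠T = 0.00° − 156.04° = -156.04°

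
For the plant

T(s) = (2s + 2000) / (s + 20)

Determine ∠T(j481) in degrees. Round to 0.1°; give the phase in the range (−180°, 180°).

-61.9°

Substitute s = j481:
Numerator: 2(j481) + 2000 = 2000 + j962
Denominator: (j481) + 20 = 20 + j481
|N| = √(2000² + 962²) ≈ 2219.3, ∠N ≈ 25.69°
|D| = √(20² + 481²) ≈ 481.42, ∠D ≈ 87.62°
∠T = 25.69° − 87.62° = -61.93°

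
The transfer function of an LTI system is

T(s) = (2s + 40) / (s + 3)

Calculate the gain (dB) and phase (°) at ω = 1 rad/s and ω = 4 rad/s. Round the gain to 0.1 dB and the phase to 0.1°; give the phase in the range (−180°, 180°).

ω = 1: 22.1 dB, -15.6°; ω = 4: 18.2 dB, -41.8°

Substitute s = j1:
Numerator: 2(j1) + 40 = 40 + j2
Denominator: (j1) + 3 = 3 + j1
|N| = √(40² + 2²) ≈ 40.05, ∠N ≈ 2.86°
|D| = √(3² + 1²) ≈ 3.1623, ∠D ≈ 18.43°
|T| = 40.05 / 3.1623 ≈ 12.665
Gain = 20 log₁₀(12.665) ≈ 22.05 dB
∠T = 2.86° − 18.43° = -15.57°

Substitute s = j4:
Numerator: 2(j4) + 40 = 40 + j8
Denominator: (j4) + 3 = 3 + j4
|N| = √(40² + 8²) ≈ 40.792, ∠N ≈ 11.31°
|D| = √(3² + 4²) ≈ 5, ∠D ≈ 53.13°
|T| = 40.792 / 5 ≈ 8.1584
Gain = 20 log₁₀(8.1584) ≈ 18.23 dB
∠T = 11.31° − 53.13° = -41.82°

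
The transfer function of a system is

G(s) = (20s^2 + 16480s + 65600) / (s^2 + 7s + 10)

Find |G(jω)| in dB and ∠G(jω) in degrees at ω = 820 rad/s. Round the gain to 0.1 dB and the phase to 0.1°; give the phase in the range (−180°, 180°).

Substitute s = j820:
Numerator: 20(j820)^2 + 16480(j820) + 65600 = -13382400 + j13513600
Denominator: (j820)^2 + 7(j820) + 10 = -672390 + j5740
|N| = √(13382400² + 13513600²) ≈ 1.9019e+07, ∠N ≈ 134.72°
|D| = √(672390² + 5740²) ≈ 6.7241e+05, ∠D ≈ 179.51°
|G| = 1.9019e+07 / 6.7241e+05 ≈ 28.285
Gain = 20 log₁₀(28.285) ≈ 29.03 dB
∠G = 134.72° − 179.51° = -44.79°

29.0 dB, -44.8°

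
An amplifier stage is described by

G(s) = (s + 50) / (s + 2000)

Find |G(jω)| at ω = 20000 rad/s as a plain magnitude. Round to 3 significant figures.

0.995

At s = jω = j20000:
zero (s+50): 50 + j20000 → |·| = √(50²+20000²) = √400002500 ≈ 20000, ∠ = arctan(20000/50) ≈ 89.86°
pole (s+2000): 2000 + j20000 → |·| = √(2000²+20000²) = √404000000 ≈ 20100, ∠ = arctan(20000/2000) ≈ 84.29°
|G| = 1 · 20000 / 20100 ≈ 0.99502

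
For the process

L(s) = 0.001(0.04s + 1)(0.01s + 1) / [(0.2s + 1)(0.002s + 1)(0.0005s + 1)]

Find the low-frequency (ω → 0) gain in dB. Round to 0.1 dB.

-60.0 dB

L(0) = 0.001 · 1 / 1 = 0.001
20 log₁₀(0.001) ≈ -60.00 dB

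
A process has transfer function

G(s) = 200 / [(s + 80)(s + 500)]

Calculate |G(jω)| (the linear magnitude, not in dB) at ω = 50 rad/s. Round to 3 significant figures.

0.00422

At s = jω = j50:
pole (s+80): 80 + j50 → |·| = √(80²+50²) = √8900 ≈ 94.34, ∠ = arctan(50/80) ≈ 32.01°
pole (s+500): 500 + j50 → |·| = √(500²+50²) = √252500 ≈ 502.49, ∠ = arctan(50/500) ≈ 5.71°
|G| = 200 / 47405 ≈ 0.004219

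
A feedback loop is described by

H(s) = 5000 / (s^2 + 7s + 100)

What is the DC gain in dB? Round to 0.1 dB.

H(0) = 5000 / 100 = 50
20 log₁₀(50) ≈ 33.98 dB

34.0 dB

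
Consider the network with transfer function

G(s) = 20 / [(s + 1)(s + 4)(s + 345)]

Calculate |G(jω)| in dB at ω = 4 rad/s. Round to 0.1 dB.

-52.1 dB

At s = jω = j4:
pole (s+1): 1 + j4 → |·| = √(1²+4²) = √17 ≈ 4.1231, ∠ = arctan(4/1) ≈ 75.96°
pole (s+4): 4 + j4 → |·| = √(4²+4²) = √32 ≈ 5.6569, ∠ = arctan(4/4) ≈ 45.00°
pole (s+345): 345 + j4 → |·| = √(345²+4²) = √119041 ≈ 345.02, ∠ = arctan(4/345) ≈ 0.66°
|G| = 20 / 8047.2 ≈ 0.0024853
Gain = 20 log₁₀(0.0024853) ≈ -52.09 dB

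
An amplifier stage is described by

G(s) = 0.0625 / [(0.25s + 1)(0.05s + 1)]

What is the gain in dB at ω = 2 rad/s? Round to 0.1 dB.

-25.1 dB

At ω = 2 rad/s:
pole (1 + j2·0.25) = 1 + j0.5 → |·| ≈ 1.118, ∠ ≈ 26.57°
pole (1 + j2·0.05) = 1 + j0.1 → |·| ≈ 1.005, ∠ ≈ 5.71°
|G| = 0.0625 · 1 / (1.118 · 1.005) ≈ 0.055625
Gain = 20 log₁₀(0.055625) ≈ -25.09 dB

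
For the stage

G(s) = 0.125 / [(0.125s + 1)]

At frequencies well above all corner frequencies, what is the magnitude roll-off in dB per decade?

-20 dB/decade

Each pole contributes −20 dB/decade at high frequency; each zero contributes +20 dB/decade.
Net: 0 zero(s) − 1 pole(s) → -20 dB/decade.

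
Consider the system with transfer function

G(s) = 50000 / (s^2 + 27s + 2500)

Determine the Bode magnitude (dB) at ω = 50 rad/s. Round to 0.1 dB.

31.4 dB

At s = jω = j50:
quadratic: (j50)² + 27·j50 + 2500 = 0 + j1350 → |·| ≈ 1350, ∠ ≈ 90.00°
|G| = 50000 / 1350 ≈ 37.037
Gain = 20 log₁₀(37.037) ≈ 31.37 dB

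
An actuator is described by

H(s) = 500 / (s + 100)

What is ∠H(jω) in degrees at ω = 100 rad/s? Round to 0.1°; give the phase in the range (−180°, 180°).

-45.0°

At s = jω = j100:
pole (s+100): 100 + j100 → |·| = √(100²+100²) = √20000 ≈ 141.42, ∠ = arctan(100/100) ≈ 45.00°
∠H = 0.00° − 45.00° = -45.00°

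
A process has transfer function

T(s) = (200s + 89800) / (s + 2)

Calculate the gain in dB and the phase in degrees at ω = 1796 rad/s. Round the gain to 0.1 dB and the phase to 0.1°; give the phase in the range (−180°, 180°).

46.3 dB, -14.0°

Substitute s = j1796:
Numerator: 200(j1796) + 89800 = 89800 + j359200
Denominator: (j1796) + 2 = 2 + j1796
|N| = √(89800² + 359200²) ≈ 3.7025e+05, ∠N ≈ 75.96°
|D| = √(2² + 1796²) ≈ 1796, ∠D ≈ 89.94°
|T| = 3.7025e+05 / 1796 ≈ 206.15
Gain = 20 log₁₀(206.15) ≈ 46.28 dB
∠T = 75.96° − 89.94° = -13.98°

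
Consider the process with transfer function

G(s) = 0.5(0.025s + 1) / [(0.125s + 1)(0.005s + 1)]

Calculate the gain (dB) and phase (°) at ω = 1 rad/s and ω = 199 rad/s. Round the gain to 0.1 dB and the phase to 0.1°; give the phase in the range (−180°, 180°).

At ω = 1 rad/s:
zero (1 + j1·0.025) = 1 + j0.025 → |·| ≈ 1.0003, ∠ ≈ 1.43°
pole (1 + j1·0.125) = 1 + j0.125 → |·| ≈ 1.0078, ∠ ≈ 7.13°
pole (1 + j1·0.005) = 1 + j0.005 → |·| ≈ 1, ∠ ≈ 0.29°
|G| = 0.5 · 1.0003 / (1.0078 · 1) ≈ 0.49628
Gain = 20 log₁₀(0.49628) ≈ -6.09 dB
∠G = (1.43°) − (7.13° + 0.29°) = -5.99°

At ω = 199 rad/s:
zero (1 + j199·0.025) = 1 + j4.975 → |·| ≈ 5.0745, ∠ ≈ 78.63°
pole (1 + j199·0.125) = 1 + j24.875 → |·| ≈ 24.895, ∠ ≈ 87.70°
pole (1 + j199·0.005) = 1 + j0.995 → |·| ≈ 1.4107, ∠ ≈ 44.86°
|G| = 0.5 · 5.0745 / (24.895 · 1.4107) ≈ 0.072246
Gain = 20 log₁₀(0.072246) ≈ -22.82 dB
∠G = (78.63°) − (87.70° + 44.86°) = -53.93°

ω = 1: -6.1 dB, -6.0°; ω = 199: -22.8 dB, -53.9°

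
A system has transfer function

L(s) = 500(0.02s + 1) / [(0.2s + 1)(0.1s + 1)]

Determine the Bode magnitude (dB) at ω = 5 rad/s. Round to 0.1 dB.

At ω = 5 rad/s:
zero (1 + j5·0.02) = 1 + j0.1 → |·| ≈ 1.005, ∠ ≈ 5.71°
pole (1 + j5·0.2) = 1 + j1 → |·| ≈ 1.4142, ∠ ≈ 45.00°
pole (1 + j5·0.1) = 1 + j0.5 → |·| ≈ 1.118, ∠ ≈ 26.57°
|L| = 500 · 1.005 / (1.4142 · 1.118) ≈ 317.82
Gain = 20 log₁₀(317.82) ≈ 50.04 dB

50.0 dB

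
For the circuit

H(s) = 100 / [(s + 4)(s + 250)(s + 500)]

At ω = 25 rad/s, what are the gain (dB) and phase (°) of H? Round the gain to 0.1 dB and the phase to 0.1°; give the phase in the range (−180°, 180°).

At s = jω = j25:
pole (s+4): 4 + j25 → |·| = √(4²+25²) = √641 ≈ 25.318, ∠ = arctan(25/4) ≈ 80.91°
pole (s+250): 250 + j25 → |·| = √(250²+25²) = √63125 ≈ 251.25, ∠ = arctan(25/250) ≈ 5.71°
pole (s+500): 500 + j25 → |·| = √(500²+25²) = √250625 ≈ 500.62, ∠ = arctan(25/500) ≈ 2.86°
|H| = 100 / 3.1845e+06 ≈ 3.1402e-05
Gain = 20 log₁₀(3.1402e-05) ≈ -90.06 dB
∠H = 0.00° − 89.48° = -89.48°

-90.1 dB, -89.5°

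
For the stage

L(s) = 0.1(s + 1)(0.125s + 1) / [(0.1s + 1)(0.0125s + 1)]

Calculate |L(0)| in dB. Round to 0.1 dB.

L(0) = 0.1 · 1 / 1 = 0.1
20 log₁₀(0.1) ≈ -20.00 dB

-20.0 dB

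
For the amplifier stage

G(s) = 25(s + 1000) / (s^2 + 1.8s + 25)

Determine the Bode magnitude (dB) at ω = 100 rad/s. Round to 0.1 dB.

8.0 dB

At s = jω = j100:
zero (s+1000): 1000 + j100 → |·| = √(1000²+100²) = √1010000 ≈ 1005, ∠ = arctan(100/1000) ≈ 5.71°
quadratic: (j100)² + 1.8·j100 + 25 = -9975 + j180 → |·| ≈ 9976.6, ∠ ≈ 178.97°
|G| = 25 · 1005 / 9976.6 ≈ 2.5184
Gain = 20 log₁₀(2.5184) ≈ 8.02 dB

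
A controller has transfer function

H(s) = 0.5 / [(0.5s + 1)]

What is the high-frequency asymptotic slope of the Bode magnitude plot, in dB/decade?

Each pole contributes −20 dB/decade at high frequency; each zero contributes +20 dB/decade.
Net: 0 zero(s) − 1 pole(s) → -20 dB/decade.

-20 dB/decade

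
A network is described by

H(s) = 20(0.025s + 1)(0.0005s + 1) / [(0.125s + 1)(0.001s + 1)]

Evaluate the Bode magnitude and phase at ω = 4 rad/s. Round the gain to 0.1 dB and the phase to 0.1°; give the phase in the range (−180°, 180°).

25.1 dB, -21.0°

At ω = 4 rad/s:
zero (1 + j4·0.025) = 1 + j0.1 → |·| ≈ 1.005, ∠ ≈ 5.71°
zero (1 + j4·0.0005) = 1 + j0.002 → |·| ≈ 1, ∠ ≈ 0.11°
pole (1 + j4·0.125) = 1 + j0.5 → |·| ≈ 1.118, ∠ ≈ 26.57°
pole (1 + j4·0.001) = 1 + j0.004 → |·| ≈ 1, ∠ ≈ 0.23°
|H| = 20 · 1.005 · 1 / (1.118 · 1) ≈ 17.979
Gain = 20 log₁₀(17.979) ≈ 25.10 dB
∠H = (5.71° + 0.11°) − (26.57° + 0.23°) = -20.98°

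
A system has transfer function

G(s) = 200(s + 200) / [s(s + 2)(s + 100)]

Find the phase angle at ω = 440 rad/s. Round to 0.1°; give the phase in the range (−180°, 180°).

168.6°

At s = jω = j440:
zero (s+200): 200 + j440 → |·| = √(200²+440²) = √233600 ≈ 483.32, ∠ = arctan(440/200) ≈ 65.56°
pole (s+2): 2 + j440 → |·| = √(2²+440²) = √193604 ≈ 440, ∠ = arctan(440/2) ≈ 89.74°
pole (s+100): 100 + j440 → |·| = √(100²+440²) = √203600 ≈ 451.22, ∠ = arctan(440/100) ≈ 77.20°
pole at origin: |s| = 440, ∠ = 90.00° (in denominator)
∠G = 65.56° − 256.94° = -191.38° ≡ 168.62° (principal value)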